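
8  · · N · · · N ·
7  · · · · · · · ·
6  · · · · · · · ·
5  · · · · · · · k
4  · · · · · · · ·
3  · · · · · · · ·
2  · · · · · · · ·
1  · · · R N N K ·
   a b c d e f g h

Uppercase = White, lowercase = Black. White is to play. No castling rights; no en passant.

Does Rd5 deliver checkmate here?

no

After Rd5: black king on h5; in check: yes, from the white rook on d5.
Black has 3 legal replies: Kg6, Kh4, Kg4.
In check but a legal move exists → not checkmate.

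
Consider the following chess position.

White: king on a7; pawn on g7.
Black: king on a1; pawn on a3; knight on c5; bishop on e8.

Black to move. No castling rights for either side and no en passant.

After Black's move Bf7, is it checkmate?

no

After Bf7: white king on a7; in check: no.
White is not in check, so this cannot be checkmate.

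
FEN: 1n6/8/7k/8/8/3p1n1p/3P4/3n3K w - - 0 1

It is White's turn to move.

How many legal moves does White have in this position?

0

White to move; king on h1.
In check: no.
Legal moves: none.
Count: 0.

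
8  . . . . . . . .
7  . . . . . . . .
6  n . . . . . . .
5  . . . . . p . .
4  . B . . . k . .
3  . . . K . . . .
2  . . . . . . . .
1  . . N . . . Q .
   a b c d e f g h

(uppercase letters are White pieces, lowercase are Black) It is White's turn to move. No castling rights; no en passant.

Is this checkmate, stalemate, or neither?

neither

White to move; white king on d3.
In check: no.
Legal moves for White include: Bf8, Be7, Bd6+, Bc5, Ba5, Bc3, Ba3, Bd2+, Be1, Kd4, Kc4, Kc3, Ke2, Kd2, Kc2, Qg8, Qg7, Qa7, ... (list truncated; more exist).
White has legal moves and is not in check → neither.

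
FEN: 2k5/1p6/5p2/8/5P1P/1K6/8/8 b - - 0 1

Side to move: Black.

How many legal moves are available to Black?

7

Black to move; king on c8.
In check: no.
Legal moves: Kd8, Kb8, Kd7, Kc7, b6, f5, b5.
Count: 7.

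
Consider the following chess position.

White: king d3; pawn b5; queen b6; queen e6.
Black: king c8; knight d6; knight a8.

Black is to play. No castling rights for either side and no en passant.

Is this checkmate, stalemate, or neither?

checkmate

Black to move; black king on c8.
In check: yes, from the white queen on e6.
King squares — b7: attacked by Qb6; c7: attacked by Qb6; d7: attacked by Qe6; b8: attacked by Qb6; d8: attacked by Qb6.
Legal moves for Black: none.
In check with no legal moves → checkmate.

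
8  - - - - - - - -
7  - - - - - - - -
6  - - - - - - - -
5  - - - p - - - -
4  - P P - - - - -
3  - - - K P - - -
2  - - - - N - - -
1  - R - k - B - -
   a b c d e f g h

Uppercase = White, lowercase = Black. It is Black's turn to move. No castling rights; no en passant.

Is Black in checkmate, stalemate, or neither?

Black to move; black king on d1.
In check: yes, from the white rook on b1.
King squares — c1: attacked by Rb1; e1: attacked by Rb1; c2: attacked by Kd3; d2: attacked by Kd3; e2: attacked by Bf1.
Legal moves for Black: none.
In check with no legal moves → checkmate.

checkmate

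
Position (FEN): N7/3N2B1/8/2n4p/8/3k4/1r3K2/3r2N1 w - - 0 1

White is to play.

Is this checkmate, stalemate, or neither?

neither

White to move; white king on f2.
In check: yes, from the black rook on b2.
Legal moves for White: Kg3, Kf3, Bxb2, Ne2.
White is in check but has 4 legal moves → neither.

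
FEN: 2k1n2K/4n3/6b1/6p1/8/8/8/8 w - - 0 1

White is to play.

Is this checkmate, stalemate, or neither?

White to move; white king on h8.
In check: no.
King squares — g7: attacked by Ne8; h7: attacked by Bg6; g8: attacked by Ne7.
Legal moves for White: none.
Not in check and no legal moves → stalemate.

stalemate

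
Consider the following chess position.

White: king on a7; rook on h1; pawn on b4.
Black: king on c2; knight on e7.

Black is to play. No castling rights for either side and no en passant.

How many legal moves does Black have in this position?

11

Black to move; king on c2.
In check: no.
Legal moves: Ng8, Nc8+, Ng6, Nc6+, Nf5, Nd5, Kd3, Kc3, Kb3, Kd2, Kb2.
Count: 11.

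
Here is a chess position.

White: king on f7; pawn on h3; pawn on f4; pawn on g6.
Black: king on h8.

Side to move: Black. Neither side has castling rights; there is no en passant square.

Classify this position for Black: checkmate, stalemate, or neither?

stalemate

Black to move; black king on h8.
In check: no.
King squares — g7: attacked by Kf7; h7: attacked by Pg6; g8: attacked by Kf7.
Legal moves for Black: none.
Not in check and no legal moves → stalemate.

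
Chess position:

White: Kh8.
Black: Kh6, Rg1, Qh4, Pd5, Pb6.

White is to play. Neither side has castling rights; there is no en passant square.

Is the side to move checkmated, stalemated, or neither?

White to move; white king on h8.
In check: no.
King squares — g7: attacked by Rg1; h7: attacked by Kh6; g8: attacked by Rg1.
Legal moves for White: none.
Not in check and no legal moves → stalemate.

stalemate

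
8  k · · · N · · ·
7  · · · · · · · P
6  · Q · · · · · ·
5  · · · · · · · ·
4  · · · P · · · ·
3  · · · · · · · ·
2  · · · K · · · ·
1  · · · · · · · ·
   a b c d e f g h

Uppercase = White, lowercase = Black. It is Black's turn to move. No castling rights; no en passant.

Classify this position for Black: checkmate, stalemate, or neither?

Black to move; black king on a8.
In check: no.
King squares — a7: attacked by Qb6; b7: attacked by Qb6; b8: attacked by Qb6.
Legal moves for Black: none.
Not in check and no legal moves → stalemate.

stalemate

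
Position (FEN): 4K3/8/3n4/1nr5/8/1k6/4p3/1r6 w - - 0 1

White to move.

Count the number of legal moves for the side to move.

White to move; king on e8.
In check: yes, from the black knight on d6.
Legal moves: Kf8, Kd8, Ke7, Kd7.
Count: 4.

4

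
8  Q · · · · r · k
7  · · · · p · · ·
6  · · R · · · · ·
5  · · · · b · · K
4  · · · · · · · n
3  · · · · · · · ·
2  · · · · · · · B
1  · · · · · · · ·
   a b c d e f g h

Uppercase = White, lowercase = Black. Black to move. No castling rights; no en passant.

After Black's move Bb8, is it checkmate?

After Bb8: white king on h5; in check: no.
White is not in check, so this cannot be checkmate.

no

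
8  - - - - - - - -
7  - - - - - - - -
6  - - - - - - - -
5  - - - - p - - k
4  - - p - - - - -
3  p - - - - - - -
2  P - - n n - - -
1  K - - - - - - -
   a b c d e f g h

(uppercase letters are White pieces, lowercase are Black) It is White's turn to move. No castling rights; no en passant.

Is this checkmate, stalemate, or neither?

stalemate

White to move; white king on a1.
In check: no.
King squares — b1: attacked by Nd2; a2: own pawn; b2: attacked by Pa3.
Legal moves for White: none.
Not in check and no legal moves → stalemate.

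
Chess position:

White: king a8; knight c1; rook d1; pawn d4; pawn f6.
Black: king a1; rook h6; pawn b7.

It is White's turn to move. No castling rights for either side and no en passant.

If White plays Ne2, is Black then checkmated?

no

After Ne2: black king on a1; in check: yes, from the white rook on d1.
Black has 2 legal replies: Kb2, Ka2.
In check but a legal move exists → not checkmate.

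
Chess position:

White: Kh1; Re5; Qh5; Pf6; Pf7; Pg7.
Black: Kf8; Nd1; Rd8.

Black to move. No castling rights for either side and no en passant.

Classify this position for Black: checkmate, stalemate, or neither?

checkmate

Black to move; black king on f8.
In check: yes, from the white pawn on g7.
King squares — e7: attacked by Re5; f7: attacked by Qh5; g7: attacked by Pf6; e8: attacked by Re5; g8: attacked by Pf7.
Legal moves for Black: none.
In check with no legal moves → checkmate.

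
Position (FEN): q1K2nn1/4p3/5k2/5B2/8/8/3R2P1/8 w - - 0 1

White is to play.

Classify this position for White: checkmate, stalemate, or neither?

White to move; white king on c8.
In check: yes, from the black queen on a8.
Legal moves for White: Kc7.
White is in check but has 1 legal move → neither.

neither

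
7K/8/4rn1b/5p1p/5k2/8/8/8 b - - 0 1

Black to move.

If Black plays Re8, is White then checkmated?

yes

After Re8: white king on h8; in check: yes, from the black rook on e8.
King squares — g7: attacked by Bh6; h7: attacked by Nf6; g8: attacked by Nf6.
White has no legal moves → checkmate.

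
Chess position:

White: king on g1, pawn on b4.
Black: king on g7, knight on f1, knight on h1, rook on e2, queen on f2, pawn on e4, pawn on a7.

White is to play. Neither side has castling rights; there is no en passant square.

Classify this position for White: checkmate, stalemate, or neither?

White to move; white king on g1.
In check: yes, from the black queen on f2.
Legal moves for White: Kxh1.
White is in check but has 1 legal move → neither.

neither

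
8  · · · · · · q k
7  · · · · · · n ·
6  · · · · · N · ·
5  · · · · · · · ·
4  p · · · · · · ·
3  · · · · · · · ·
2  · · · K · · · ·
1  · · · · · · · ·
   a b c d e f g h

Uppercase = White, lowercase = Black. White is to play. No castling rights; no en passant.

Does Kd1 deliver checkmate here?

After Kd1: black king on h8; in check: no.
Black is not in check, so this cannot be checkmate.

no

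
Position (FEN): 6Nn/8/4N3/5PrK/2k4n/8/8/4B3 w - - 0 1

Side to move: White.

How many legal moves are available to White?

4

White to move; king on h5.
In check: yes, from the black rook on g5.
Legal moves: Kh6, Kxg5, Kxh4, Nxg5.
Count: 4.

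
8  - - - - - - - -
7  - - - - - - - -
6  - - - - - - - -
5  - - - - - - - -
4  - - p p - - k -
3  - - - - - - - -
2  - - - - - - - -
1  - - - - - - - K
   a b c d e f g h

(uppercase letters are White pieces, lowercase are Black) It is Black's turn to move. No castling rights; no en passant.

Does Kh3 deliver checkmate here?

After Kh3: white king on h1; in check: no.
White is not in check, so this cannot be checkmate.

no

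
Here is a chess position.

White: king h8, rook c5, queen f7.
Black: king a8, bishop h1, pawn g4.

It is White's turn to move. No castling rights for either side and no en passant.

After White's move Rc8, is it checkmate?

yes

After Rc8: black king on a8; in check: yes, from the white rook on c8.
King squares — a7: attacked by Qf7; b7: attacked by Qf7; b8: attacked by Rc8.
Black has no legal moves → checkmate.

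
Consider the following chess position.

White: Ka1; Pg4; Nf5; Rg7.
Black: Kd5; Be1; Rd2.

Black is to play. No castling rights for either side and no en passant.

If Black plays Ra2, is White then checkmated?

After Ra2: white king on a1; in check: yes, from the black rook on a2.
White has 2 legal replies: Kxa2, Kb1.
In check but a legal move exists → not checkmate.

no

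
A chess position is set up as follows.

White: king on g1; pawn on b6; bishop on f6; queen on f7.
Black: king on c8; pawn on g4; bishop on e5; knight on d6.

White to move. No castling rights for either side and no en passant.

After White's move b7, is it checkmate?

After b7: black king on c8; in check: yes, from the white pawn on b7.
Black has 2 legal replies: Kb8, Nxb7.
In check but a legal move exists → not checkmate.

no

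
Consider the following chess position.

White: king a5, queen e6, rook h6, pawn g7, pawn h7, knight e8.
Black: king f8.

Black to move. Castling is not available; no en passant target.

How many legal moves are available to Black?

0

Black to move; king on f8.
In check: yes, from the white pawn on g7.
Legal moves: none.
Count: 0.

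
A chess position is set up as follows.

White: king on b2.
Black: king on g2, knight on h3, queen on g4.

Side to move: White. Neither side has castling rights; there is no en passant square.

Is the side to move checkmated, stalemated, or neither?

neither

White to move; white king on b2.
In check: no.
Legal moves for White: Kc3, Kb3, Ka3, Kc2, Ka2, Kc1, Kb1, Ka1.
White has 8 legal moves and is not in check → neither.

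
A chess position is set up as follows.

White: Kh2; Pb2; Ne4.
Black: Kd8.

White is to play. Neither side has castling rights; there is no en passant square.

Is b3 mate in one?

no

After b3: black king on d8; in check: no.
Black is not in check, so this cannot be checkmate.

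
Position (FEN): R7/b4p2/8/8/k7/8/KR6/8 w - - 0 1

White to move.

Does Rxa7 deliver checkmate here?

After Rxa7: black king on a4; in check: yes, from the white rook on a7.
King squares — a3: attacked by Ka2; b3: attacked by Ka2; b4: attacked by Rb2; a5: attacked by Ra7; b5: attacked by Rb2.
Black has no legal moves → checkmate.

yes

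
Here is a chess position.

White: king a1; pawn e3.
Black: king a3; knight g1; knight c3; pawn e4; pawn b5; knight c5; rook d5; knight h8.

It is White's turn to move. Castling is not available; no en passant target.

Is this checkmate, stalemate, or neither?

White to move; white king on a1.
In check: no.
King squares — b1: attacked by Nc3; a2: attacked by Ka3; b2: attacked by Ka3.
Legal moves for White: none.
Not in check and no legal moves → stalemate.

stalemate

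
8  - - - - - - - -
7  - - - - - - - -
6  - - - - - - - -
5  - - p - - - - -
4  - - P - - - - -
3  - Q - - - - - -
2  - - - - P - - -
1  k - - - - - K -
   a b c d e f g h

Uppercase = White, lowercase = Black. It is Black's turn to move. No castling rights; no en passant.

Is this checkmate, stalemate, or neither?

stalemate

Black to move; black king on a1.
In check: no.
King squares — b1: attacked by Qb3; a2: attacked by Qb3; b2: attacked by Qb3.
Legal moves for Black: none.
Not in check and no legal moves → stalemate.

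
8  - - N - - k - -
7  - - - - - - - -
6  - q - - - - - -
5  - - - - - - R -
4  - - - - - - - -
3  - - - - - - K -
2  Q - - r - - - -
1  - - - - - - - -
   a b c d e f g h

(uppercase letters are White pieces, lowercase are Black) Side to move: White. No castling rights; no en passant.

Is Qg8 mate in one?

After Qg8: black king on f8; in check: yes, from the white queen on g8.
King squares — e7: attacked by Nc8; f7: attacked by Qg8; g7: attacked by Rg5; e8: attacked by Qg8; g8: attacked by Rg5.
Black has no legal moves → checkmate.

yes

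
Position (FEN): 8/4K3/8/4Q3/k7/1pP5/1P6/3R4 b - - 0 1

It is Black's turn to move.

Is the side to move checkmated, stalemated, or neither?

stalemate

Black to move; black king on a4.
In check: no.
King squares — a3: attacked by Pb2; b3: own pawn; b4: attacked by Pc3; a5: attacked by Qe5; b5: attacked by Qe5.
Legal moves for Black: none.
Not in check and no legal moves → stalemate.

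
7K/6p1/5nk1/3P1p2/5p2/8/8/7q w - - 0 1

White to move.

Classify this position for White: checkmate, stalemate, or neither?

checkmate

White to move; white king on h8.
In check: yes, from the black queen on h1.
King squares — g7: attacked by Kg6; h7: attacked by Qh1; g8: attacked by Nf6.
Legal moves for White: none.
In check with no legal moves → checkmate.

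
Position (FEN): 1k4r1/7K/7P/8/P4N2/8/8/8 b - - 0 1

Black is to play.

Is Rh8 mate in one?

no

After Rh8: white king on h7; in check: yes, from the black rook on h8.
White has 3 legal replies: Kxh8, Kg7, Kg6.
In check but a legal move exists → not checkmate.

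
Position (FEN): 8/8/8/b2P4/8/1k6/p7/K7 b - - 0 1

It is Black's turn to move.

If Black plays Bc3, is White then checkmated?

yes

After Bc3: white king on a1; in check: yes, from the black bishop on c3.
King squares — b1: attacked by Pa2; a2: attacked by Kb3; b2: attacked by Kb3.
White has no legal moves → checkmate.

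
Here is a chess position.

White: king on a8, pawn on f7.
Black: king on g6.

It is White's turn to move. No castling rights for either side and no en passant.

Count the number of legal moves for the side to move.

7

White to move; king on a8.
In check: no.
Legal moves: Kb8, Kb7, Ka7, f8=Q, f8=R, f8=B, f8=N+.
Count: 7.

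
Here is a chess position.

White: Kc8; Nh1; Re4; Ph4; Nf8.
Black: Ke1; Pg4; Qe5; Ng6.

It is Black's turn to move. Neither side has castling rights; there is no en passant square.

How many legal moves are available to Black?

4

Black to move; king on e1.
In check: yes, from the white rook on e4.
Legal moves: Kd2, Kf1, Kd1, Qxe4.
Count: 4.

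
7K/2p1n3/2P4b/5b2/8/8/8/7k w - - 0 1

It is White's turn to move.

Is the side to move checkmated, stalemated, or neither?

stalemate

White to move; white king on h8.
In check: no.
King squares — g7: attacked by Bh6; h7: attacked by Bf5; g8: attacked by Ne7.
Legal moves for White: none.
Not in check and no legal moves → stalemate.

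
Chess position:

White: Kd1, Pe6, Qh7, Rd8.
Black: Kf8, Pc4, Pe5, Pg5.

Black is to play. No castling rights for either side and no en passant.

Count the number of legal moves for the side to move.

Black to move; king on f8.
In check: yes, from the white rook on d8.
Legal moves: none.
Count: 0.

0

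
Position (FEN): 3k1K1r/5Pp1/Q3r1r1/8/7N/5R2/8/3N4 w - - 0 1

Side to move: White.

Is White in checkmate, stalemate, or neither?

White to move; white king on f8.
In check: yes, from the black rook on h8.
King squares — e7: attacked by Re6; f7: own pawn; g7: attacked by Rg6; e8: attacked by Re6; g8: attacked by Rh8.
Legal moves for White: none.
In check with no legal moves → checkmate.

checkmate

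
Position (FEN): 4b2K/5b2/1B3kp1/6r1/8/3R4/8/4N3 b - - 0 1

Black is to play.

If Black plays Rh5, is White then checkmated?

After Rh5: white king on h8; in check: yes, from the black rook on h5.
King squares — g7: attacked by Kf6; h7: attacked by Rh5; g8: attacked by Bf7.
White has no legal moves → checkmate.

yes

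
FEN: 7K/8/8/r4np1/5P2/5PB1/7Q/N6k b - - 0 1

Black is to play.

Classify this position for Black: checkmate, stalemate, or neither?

Black to move; black king on h1.
In check: yes, from the white queen on h2.
King squares — g1: attacked by Qh2; g2: attacked by Qh2; h2: attacked by Bg3.
Legal moves for Black: none.
In check with no legal moves → checkmate.

checkmate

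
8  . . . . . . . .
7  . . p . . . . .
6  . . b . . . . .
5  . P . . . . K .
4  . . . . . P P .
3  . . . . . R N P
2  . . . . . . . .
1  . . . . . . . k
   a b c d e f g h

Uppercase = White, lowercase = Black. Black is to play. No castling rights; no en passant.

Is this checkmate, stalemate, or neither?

neither

Black to move; black king on h1.
In check: yes, from the white knight on g3.
King squares — g1: available; g2: available; h2: available.
Legal moves for Black: Kh2, Kg2, Kg1.
Black is in check but has 3 legal moves → neither.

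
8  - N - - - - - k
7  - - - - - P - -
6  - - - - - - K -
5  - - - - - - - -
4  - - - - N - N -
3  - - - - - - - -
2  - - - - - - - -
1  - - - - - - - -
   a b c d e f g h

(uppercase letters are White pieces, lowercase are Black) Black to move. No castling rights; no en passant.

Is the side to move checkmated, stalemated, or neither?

Black to move; black king on h8.
In check: no.
King squares — g7: attacked by Kg6; h7: attacked by Kg6; g8: attacked by Pf7.
Legal moves for Black: none.
Not in check and no legal moves → stalemate.

stalemate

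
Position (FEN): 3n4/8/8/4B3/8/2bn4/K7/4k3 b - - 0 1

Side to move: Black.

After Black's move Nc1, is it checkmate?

no

After Nc1: white king on a2; in check: yes, from the black knight on c1.
White has 2 legal replies: Ka3, Kb1.
In check but a legal move exists → not checkmate.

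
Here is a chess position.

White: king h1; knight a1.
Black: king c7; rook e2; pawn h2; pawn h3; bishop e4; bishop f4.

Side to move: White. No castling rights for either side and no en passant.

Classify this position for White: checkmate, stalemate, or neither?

checkmate

White to move; white king on h1.
In check: yes, from the black bishop on e4.
King squares — g1: attacked by Ph2; g2: attacked by Re2; h2: attacked by Re2.
Legal moves for White: none.
In check with no legal moves → checkmate.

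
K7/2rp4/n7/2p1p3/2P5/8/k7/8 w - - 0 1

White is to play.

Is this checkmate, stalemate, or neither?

White to move; white king on a8.
In check: no.
King squares — a7: attacked by Rc7; b7: attacked by Rc7; b8: attacked by Na6.
Legal moves for White: none.
Not in check and no legal moves → stalemate.

stalemate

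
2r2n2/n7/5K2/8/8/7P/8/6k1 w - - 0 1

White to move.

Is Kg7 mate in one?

After Kg7: black king on g1; in check: no.
Black is not in check, so this cannot be checkmate.

no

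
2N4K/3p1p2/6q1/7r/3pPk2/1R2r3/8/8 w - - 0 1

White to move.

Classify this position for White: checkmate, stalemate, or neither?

checkmate

White to move; white king on h8.
In check: yes, from the black rook on h5.
King squares — g7: attacked by Qg6; h7: attacked by Rh5; g8: attacked by Qg6.
Legal moves for White: none.
In check with no legal moves → checkmate.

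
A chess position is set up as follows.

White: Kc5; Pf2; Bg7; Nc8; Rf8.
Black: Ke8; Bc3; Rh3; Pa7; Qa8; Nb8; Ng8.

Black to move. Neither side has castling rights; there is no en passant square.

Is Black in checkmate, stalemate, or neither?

Black to move; black king on e8.
In check: yes, from the white rook on f8.
King squares — d7: available; e7: attacked by Nc8; f7: attacked by Rf8; d8: attacked by Rf8; f8: attacked by Bg7.
Legal moves for Black: Kd7.
Black is in check but has 1 legal move → neither.

neither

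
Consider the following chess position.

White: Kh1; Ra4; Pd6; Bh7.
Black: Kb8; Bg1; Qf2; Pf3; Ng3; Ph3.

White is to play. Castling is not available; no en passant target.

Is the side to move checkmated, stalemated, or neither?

checkmate

White to move; white king on h1.
In check: yes, from the black knight on g3.
King squares — g1: attacked by Qf2; g2: attacked by Qf2; h2: attacked by Bg1.
Legal moves for White: none.
In check with no legal moves → checkmate.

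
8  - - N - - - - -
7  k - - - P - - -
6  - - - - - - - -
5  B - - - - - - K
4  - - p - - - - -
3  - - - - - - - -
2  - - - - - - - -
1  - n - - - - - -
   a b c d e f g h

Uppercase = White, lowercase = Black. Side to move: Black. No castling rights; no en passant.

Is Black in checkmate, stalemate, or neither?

Black to move; black king on a7.
In check: yes, from the white knight on c8.
King squares — a6: available; b6: attacked by Ba5; b7: available; a8: available; b8: available.
Legal moves for Black: Kb8, Ka8, Kb7, Ka6.
Black is in check but has 4 legal moves → neither.

neither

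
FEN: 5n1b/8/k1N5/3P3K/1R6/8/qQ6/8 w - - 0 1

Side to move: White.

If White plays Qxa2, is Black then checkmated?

yes

After Qxa2: black king on a6; in check: yes, from the white queen on a2.
King squares — a5: attacked by Qa2; b5: attacked by Rb4; b6: attacked by Rb4; a7: attacked by Qa2; b7: attacked by Rb4.
Black has no legal moves → checkmate.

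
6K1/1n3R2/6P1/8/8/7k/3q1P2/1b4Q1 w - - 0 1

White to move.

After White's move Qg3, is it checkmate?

yes

After Qg3: black king on h3; in check: yes, from the white queen on g3.
King squares — g2: attacked by Qg3; h2: attacked by Qg3; g3: attacked by Pf2; g4: attacked by Qg3; h4: attacked by Qg3.
Black has no legal moves → checkmate.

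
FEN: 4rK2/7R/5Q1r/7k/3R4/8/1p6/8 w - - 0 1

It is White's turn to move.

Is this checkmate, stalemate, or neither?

neither

White to move; white king on f8.
In check: yes, from the black rook on e8.
Legal moves for White: Kxe8, Kg7, Kf7.
White is in check but has 3 legal moves → neither.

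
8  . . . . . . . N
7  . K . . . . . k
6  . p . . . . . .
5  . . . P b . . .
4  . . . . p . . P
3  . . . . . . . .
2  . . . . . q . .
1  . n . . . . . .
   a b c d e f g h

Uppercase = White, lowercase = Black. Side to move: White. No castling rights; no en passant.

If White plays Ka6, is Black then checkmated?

After Ka6: black king on h7; in check: no.
Black is not in check, so this cannot be checkmate.

no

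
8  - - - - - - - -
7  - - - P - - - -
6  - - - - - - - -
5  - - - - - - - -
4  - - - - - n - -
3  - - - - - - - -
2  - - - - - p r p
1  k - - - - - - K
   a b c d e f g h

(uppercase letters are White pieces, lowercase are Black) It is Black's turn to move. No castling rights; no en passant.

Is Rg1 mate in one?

After Rg1: white king on h1; in check: yes, from the black rook on g1.
White has 1 legal reply: Kxh2.
In check but a legal move exists → not checkmate.

no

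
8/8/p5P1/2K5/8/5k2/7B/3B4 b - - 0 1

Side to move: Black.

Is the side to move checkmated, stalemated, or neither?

neither

Black to move; black king on f3.
In check: yes, from the white bishop on d1.
King squares — e2: attacked by Bd1; f2: available; g2: available; e3: available; g3: attacked by Bh2; e4: available; f4: attacked by Bh2; g4: attacked by Bd1.
Legal moves for Black: Ke4, Ke3, Kg2, Kf2.
Black is in check but has 4 legal moves → neither.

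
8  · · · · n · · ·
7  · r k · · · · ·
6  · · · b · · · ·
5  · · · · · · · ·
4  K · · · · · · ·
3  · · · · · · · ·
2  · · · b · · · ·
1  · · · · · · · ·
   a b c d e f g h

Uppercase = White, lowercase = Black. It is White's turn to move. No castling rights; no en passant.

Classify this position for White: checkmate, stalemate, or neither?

stalemate

White to move; white king on a4.
In check: no.
King squares — a3: attacked by Bd6; b3: attacked by Rb7; b4: attacked by Bd2; a5: attacked by Bd2; b5: attacked by Rb7.
Legal moves for White: none.
Not in check and no legal moves → stalemate.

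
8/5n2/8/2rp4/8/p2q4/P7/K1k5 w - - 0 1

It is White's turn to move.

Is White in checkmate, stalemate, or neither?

White to move; white king on a1.
In check: no.
King squares — b1: attacked by Kc1; a2: own pawn; b2: attacked by Kc1.
Legal moves for White: none.
Not in check and no legal moves → stalemate.

stalemate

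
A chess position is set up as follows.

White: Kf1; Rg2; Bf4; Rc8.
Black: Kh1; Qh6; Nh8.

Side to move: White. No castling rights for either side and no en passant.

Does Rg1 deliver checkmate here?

After Rg1: black king on h1; in check: yes, from the white rook on g1.
King squares — g1: attacked by Kf1; g2: attacked by Kf1; h2: attacked by Bf4.
Black has no legal moves → checkmate.

yes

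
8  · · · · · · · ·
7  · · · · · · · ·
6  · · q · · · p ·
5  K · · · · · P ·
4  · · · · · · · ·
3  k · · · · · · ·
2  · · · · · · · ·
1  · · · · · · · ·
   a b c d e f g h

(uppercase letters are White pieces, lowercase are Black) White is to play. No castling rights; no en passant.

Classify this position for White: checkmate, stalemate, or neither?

stalemate

White to move; white king on a5.
In check: no.
King squares — a4: attacked by Ka3; b4: attacked by Ka3; b5: attacked by Qc6; a6: attacked by Qc6; b6: attacked by Qc6.
Legal moves for White: none.
Not in check and no legal moves → stalemate.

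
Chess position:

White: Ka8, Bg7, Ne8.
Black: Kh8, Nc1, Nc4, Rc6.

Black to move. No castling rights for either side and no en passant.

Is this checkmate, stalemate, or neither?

Black to move; black king on h8.
In check: yes, from the white bishop on g7.
King squares — g7: attacked by Ne8; h7: available; g8: available.
Legal moves for Black: Kg8, Kh7.
Black is in check but has 2 legal moves → neither.

neither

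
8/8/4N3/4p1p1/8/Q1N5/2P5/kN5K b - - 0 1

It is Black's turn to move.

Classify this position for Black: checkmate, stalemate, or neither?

Black to move; black king on a1.
In check: yes, from the white queen on a3.
King squares — b1: attacked by Nc3; a2: attacked by Qa3; b2: attacked by Qa3.
Legal moves for Black: none.
In check with no legal moves → checkmate.

checkmate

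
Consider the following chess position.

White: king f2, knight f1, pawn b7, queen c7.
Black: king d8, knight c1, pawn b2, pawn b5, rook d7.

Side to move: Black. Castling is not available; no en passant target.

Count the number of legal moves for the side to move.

4

Black to move; king on d8.
In check: yes, from the white queen on c7.
Legal moves: Ke8, Ke7, Kxc7, Rxc7.
Count: 4.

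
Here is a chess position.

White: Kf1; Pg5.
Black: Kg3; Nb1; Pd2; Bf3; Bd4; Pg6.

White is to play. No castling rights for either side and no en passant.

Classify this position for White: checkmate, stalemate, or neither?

stalemate

White to move; white king on f1.
In check: no.
King squares — e1: attacked by Pd2; g1: attacked by Bd4; e2: attacked by Bf3; f2: attacked by Kg3; g2: attacked by Bf3.
Legal moves for White: none.
Not in check and no legal moves → stalemate.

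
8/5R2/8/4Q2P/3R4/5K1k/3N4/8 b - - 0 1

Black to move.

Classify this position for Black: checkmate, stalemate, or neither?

stalemate

Black to move; black king on h3.
In check: no.
King squares — g2: attacked by Kf3; h2: attacked by Qe5; g3: attacked by Kf3; g4: attacked by Kf3; h4: attacked by Rd4.
Legal moves for Black: none.
Not in check and no legal moves → stalemate.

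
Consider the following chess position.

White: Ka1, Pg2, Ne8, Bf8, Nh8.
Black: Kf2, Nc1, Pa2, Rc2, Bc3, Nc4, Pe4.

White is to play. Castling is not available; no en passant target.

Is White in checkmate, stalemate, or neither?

checkmate

White to move; white king on a1.
In check: yes, from the black bishop on c3.
King squares — b1: attacked by Pa2; a2: attacked by Nc1; b2: attacked by Rc2.
Legal moves for White: none.
In check with no legal moves → checkmate.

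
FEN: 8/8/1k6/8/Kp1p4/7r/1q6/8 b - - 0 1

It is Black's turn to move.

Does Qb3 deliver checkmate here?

yes

After Qb3: white king on a4; in check: yes, from the black queen on b3.
King squares — a3: attacked by Qb3; b3: attacked by Rh3; b4: attacked by Qb3; a5: attacked by Kb6; b5: attacked by Kb6.
White has no legal moves → checkmate.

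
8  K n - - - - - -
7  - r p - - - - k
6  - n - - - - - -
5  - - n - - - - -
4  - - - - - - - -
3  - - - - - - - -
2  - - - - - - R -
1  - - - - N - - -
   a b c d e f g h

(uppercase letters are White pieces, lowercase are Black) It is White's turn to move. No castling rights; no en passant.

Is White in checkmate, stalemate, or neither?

checkmate

White to move; white king on a8.
In check: yes, from the black knight on b6.
King squares — a7: attacked by Rb7; b7: attacked by Nc5; b8: attacked by Rb7.
Legal moves for White: none.
In check with no legal moves → checkmate.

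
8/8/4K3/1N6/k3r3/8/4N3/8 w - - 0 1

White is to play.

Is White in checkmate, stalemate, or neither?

neither

White to move; white king on e6.
In check: yes, from the black rook on e4.
King squares — d5: available; e5: attacked by Re4; f5: available; d6: available; f6: available; d7: available; e7: attacked by Re4; f7: available.
Legal moves for White: Kf7, Kd7, Kf6, Kd6, Kf5, Kd5.
White is in check but has 6 legal moves → neither.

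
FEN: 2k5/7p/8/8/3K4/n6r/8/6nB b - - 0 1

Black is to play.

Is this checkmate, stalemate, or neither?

neither

Black to move; black king on c8.
In check: no.
Legal moves for Black include: Kd8, Kb8, Kd7, Kc7, Rh6, Rh5, Rh4+, Rg3, Rf3, Re3, Rd3+, Rc3, Rb3, Rh2, Rxh1, Nb5+, Nc4, Nc2+, ... (list truncated; more exist).
Black has legal moves and is not in check → neither.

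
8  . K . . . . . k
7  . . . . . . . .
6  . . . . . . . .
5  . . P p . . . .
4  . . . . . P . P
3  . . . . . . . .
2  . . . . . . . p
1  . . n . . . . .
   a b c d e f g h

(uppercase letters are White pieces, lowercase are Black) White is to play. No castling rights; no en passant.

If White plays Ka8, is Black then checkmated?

no

After Ka8: black king on h8; in check: no.
Black is not in check, so this cannot be checkmate.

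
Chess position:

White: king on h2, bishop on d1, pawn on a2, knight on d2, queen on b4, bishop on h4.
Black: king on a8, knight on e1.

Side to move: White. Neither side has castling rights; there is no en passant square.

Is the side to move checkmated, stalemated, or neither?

White to move; white king on h2.
In check: no.
Legal moves for White include: Bd8, Be7, Bf6, Bg5, Bg3, Bf2, Bxe1, Qf8+, Qb8+, Qe7, Qb7+, Qd6, Qb6, Qc5, Qb5, Qa5+, Qg4, Qf4, ... (list truncated; more exist).
White has legal moves and is not in check → neither.

neither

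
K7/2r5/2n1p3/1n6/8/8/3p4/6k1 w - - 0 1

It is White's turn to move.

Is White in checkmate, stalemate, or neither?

stalemate

White to move; white king on a8.
In check: no.
King squares — a7: attacked by Nb5; b7: attacked by Rc7; b8: attacked by Nc6.
Legal moves for White: none.
Not in check and no legal moves → stalemate.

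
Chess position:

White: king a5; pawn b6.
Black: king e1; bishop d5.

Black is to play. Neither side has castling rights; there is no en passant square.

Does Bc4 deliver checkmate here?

After Bc4: white king on a5; in check: no.
White is not in check, so this cannot be checkmate.

no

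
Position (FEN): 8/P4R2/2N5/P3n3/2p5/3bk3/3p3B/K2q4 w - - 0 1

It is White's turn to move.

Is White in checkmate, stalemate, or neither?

White to move; white king on a1.
In check: yes, from the black queen on d1.
Legal moves for White: Kb2, Ka2.
White is in check but has 2 legal moves → neither.

neither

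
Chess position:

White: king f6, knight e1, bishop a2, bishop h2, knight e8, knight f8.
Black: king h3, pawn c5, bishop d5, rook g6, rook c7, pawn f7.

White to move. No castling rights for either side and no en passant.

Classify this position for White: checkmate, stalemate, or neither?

neither

White to move; white king on f6.
In check: yes, from the black rook on g6.
Legal moves for White: Kf5, Ke5, Nxg6.
White is in check but has 3 legal moves → neither.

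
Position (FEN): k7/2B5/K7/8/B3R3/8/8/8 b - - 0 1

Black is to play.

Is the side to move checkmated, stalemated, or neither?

stalemate

Black to move; black king on a8.
In check: no.
King squares — a7: attacked by Ka6; b7: attacked by Ka6; b8: attacked by Bc7.
Legal moves for Black: none.
Not in check and no legal moves → stalemate.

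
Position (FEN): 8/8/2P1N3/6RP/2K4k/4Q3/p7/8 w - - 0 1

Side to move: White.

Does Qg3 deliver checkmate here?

yes

After Qg3: black king on h4; in check: yes, from the white queen on g3.
King squares — g3: attacked by Rg5; h3: attacked by Qg3; g4: attacked by Qg3; g5: attacked by Qg3; h5: attacked by Rg5.
Black has no legal moves → checkmate.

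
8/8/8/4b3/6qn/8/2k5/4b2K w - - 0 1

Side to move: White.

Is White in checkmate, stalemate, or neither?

stalemate

White to move; white king on h1.
In check: no.
King squares — g1: attacked by Qg4; g2: attacked by Qg4; h2: attacked by Be5.
Legal moves for White: none.
Not in check and no legal moves → stalemate.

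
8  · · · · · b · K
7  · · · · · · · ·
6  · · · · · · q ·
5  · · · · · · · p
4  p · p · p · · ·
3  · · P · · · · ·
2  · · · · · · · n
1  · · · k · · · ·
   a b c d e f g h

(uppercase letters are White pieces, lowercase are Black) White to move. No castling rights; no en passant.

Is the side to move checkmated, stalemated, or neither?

stalemate

White to move; white king on h8.
In check: no.
King squares — g7: attacked by Qg6; h7: attacked by Qg6; g8: attacked by Qg6.
Legal moves for White: none.
Not in check and no legal moves → stalemate.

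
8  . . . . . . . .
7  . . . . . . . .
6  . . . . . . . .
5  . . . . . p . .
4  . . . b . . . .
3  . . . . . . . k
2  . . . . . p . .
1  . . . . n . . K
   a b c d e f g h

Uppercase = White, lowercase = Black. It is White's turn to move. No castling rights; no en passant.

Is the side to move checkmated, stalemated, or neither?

stalemate

White to move; white king on h1.
In check: no.
King squares — g1: attacked by Pf2; g2: attacked by Ne1; h2: attacked by Kh3.
Legal moves for White: none.
Not in check and no legal moves → stalemate.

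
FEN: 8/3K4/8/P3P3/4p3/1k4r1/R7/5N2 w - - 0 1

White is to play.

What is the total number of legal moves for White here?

24

White to move; king on d7.
In check: no.
Legal moves: Ke8, Kd8, Kc8, Ke7, Kc7, Ke6, Kd6, Kc6, Ra4, Ra3+, Rh2, Rg2, Rf2, Re2, Rd2, Rc2, Rb2+, Ra1, Nxg3, Ne3, Nh2, Nd2+, e6, a6.
Count: 24.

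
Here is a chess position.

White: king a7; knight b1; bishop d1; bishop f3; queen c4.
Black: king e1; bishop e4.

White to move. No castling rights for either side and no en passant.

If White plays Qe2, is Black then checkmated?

After Qe2: black king on e1; in check: yes, from the white queen on e2.
King squares — d1: attacked by Qe2; f1: attacked by Qe2; d2: attacked by Nb1; e2: attacked by Bd1; f2: attacked by Qe2.
Black has no legal moves → checkmate.

yes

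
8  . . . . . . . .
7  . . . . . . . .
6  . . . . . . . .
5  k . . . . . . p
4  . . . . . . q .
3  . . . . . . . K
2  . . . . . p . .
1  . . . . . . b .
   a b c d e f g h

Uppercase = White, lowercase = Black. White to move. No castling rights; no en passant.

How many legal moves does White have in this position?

0

White to move; king on h3.
In check: yes, from the black queen on g4.
Legal moves: none.
Count: 0.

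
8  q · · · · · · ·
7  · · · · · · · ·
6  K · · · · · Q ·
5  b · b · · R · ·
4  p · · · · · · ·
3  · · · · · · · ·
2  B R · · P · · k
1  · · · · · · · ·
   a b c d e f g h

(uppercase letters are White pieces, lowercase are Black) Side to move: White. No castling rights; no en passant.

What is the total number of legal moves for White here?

1

White to move; king on a6.
In check: yes, from the black queen on a8.
Legal moves: Kb5.
Count: 1.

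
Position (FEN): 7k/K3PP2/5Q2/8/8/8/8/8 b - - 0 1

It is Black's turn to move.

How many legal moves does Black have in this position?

Black to move; king on h8.
In check: yes, from the white queen on f6.
Legal moves: Kh7.
Count: 1.

1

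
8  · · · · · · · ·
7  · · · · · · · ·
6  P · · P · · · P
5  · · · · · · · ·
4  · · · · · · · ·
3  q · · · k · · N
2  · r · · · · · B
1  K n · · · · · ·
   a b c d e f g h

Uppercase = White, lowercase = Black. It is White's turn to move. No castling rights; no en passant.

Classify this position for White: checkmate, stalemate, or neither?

White to move; white king on a1.
In check: yes, from the black queen on a3.
King squares — b1: attacked by Rb2; a2: attacked by Rb2; b2: attacked by Qa3.
Legal moves for White: none.
In check with no legal moves → checkmate.

checkmate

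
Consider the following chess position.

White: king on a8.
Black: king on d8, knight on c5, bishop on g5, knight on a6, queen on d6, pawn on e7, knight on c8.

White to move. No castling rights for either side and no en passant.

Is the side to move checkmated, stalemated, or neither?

stalemate

White to move; white king on a8.
In check: no.
King squares — a7: attacked by Nc8; b7: attacked by Nc5; b8: attacked by Na6.
Legal moves for White: none.
Not in check and no legal moves → stalemate.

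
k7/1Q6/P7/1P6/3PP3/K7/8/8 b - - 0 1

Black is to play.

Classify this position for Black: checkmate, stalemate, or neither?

checkmate

Black to move; black king on a8.
In check: yes, from the white queen on b7.
King squares — a7: attacked by Qb7; b7: attacked by Pa6; b8: attacked by Qb7.
Legal moves for Black: none.
In check with no legal moves → checkmate.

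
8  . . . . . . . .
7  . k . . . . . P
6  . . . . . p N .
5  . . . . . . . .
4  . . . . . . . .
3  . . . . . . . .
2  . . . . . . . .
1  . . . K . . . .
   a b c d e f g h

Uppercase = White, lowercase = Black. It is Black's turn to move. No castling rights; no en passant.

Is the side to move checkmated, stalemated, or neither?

neither

Black to move; black king on b7.
In check: no.
Legal moves for Black: Kc8, Kb8, Ka8, Kc7, Ka7, Kc6, Kb6, Ka6, f5.
Black has 9 legal moves and is not in check → neither.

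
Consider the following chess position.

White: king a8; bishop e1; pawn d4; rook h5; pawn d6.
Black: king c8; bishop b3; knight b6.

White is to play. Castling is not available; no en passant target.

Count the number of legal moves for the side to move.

1

White to move; king on a8.
In check: yes, from the black knight on b6.
Legal moves: Ka7.
Count: 1.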